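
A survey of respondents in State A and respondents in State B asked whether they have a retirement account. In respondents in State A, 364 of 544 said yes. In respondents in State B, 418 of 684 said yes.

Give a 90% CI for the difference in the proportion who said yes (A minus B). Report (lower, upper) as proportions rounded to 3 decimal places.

(0.013, 0.103)

p̂₁ = 364/544 = 0.6691 and p̂₂ = 418/684 = 0.6111.
SE₁ = √(p̂₁(1−p̂₁)/n₁) = √(0.6691·0.3309/544) = 0.02017; SE₂ = √(0.6111·0.3889/684) = 0.01864.
Independent samples: SE of the difference = √(SE₁² + SE₂²) = √(0.0004068289 + 0.0003474496) = 0.02746.
z* for 90% confidence is 1.645, so the margin of error is 1.645 × 0.02746 = 0.04517.
Point estimate p̂₁ − p̂₂ = 0.6691 − 0.6111 = 0.0580.
0.0580 ± 0.04517 → (0.013, 0.103).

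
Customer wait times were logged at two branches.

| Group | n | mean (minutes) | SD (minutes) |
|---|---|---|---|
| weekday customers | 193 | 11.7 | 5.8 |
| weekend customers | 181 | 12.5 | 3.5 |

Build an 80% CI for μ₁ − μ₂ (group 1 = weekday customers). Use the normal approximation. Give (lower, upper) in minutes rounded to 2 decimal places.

(-1.43, -0.17)

Standard errors of each mean: 5.8/√193 = 0.4175 and 3.5/√181 = 0.2602.
SE(x̄₁ − x̄₂) = √(0.4175² + 0.2602²) = 0.4919 for independent samples with unequal variances.
With z* = 1.282, the margin is 1.282 × 0.4919 = 0.6306.
x̄₁ − x̄₂ = 11.7 − 12.5 = -0.8000; the interval is -0.8000 ± 0.6306 = (-1.43, -0.17).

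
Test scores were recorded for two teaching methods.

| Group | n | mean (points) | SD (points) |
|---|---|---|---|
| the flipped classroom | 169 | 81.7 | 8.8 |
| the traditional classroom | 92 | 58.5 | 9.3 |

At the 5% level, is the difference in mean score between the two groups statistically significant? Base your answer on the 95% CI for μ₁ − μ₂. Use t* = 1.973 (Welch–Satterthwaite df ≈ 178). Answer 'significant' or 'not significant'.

SE₁ = s₁/√n₁ = 8.8/√169 = 0.6769; SE₂ = 9.3/√92 = 0.9696.
Independent samples, unequal variances: SE_diff = √(SE₁² + SE₂²) = √(0.45819361 + 0.94012416) = 1.1825.
t* = 1.973, so margin of error = 1.973 × 1.1825 = 2.3331.
Difference in means = 81.7 − 58.5 = 23.2000.
23.2000 ± 2.3331 → (20.8669, 25.5331).
The interval (20.8669, 25.5331) does not contain 0, so the difference is significant.

significant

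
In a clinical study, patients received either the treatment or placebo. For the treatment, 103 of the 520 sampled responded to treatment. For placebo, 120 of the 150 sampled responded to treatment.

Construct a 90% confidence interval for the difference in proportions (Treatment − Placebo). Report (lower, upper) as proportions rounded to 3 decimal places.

(-0.663, -0.541)

Sample proportions: 103/520 = 0.1981, 120/150 = 0.8000.
Each SE is √(p̂(1−p̂)/n): √(0.1981·0.8019/520) = 0.01748 and √(0.8000·0.2000/150) = 0.03266.
SE(p̂₁ − p̂₂) = √(SE₁² + SE₂²) = √(0.0003055504 + 0.0010666756) = 0.03704, since the two samples are independent.
At 90% confidence z* = 1.645; margin = 1.645 × 0.03704 = 0.06093.
The difference is 0.1981 − 0.8000 = -0.6019, so the interval is -0.6019 ± 0.06093 = (-0.663, -0.541).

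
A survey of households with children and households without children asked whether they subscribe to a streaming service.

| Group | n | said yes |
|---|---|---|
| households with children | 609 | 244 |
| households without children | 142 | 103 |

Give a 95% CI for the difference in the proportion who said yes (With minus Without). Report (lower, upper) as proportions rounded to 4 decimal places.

p̂₁ = 244/609 = 0.4007 and p̂₂ = 103/142 = 0.7254.
SE₁ = √(p̂₁(1−p̂₁)/n₁) = √(0.4007·0.5993/609) = 0.01986; SE₂ = √(0.7254·0.2746/142) = 0.03745.
Independent samples: SE of the difference = √(SE₁² + SE₂²) = √(0.0003944196 + 0.0014025025) = 0.04239.
z* for 95% confidence is 1.960, so the margin of error is 1.960 × 0.04239 = 0.08308.
Point estimate p̂₁ − p̂₂ = 0.4007 − 0.7254 = -0.3247.
-0.3247 ± 0.08308 → (-0.4078, -0.2416).

(-0.4078, -0.2416)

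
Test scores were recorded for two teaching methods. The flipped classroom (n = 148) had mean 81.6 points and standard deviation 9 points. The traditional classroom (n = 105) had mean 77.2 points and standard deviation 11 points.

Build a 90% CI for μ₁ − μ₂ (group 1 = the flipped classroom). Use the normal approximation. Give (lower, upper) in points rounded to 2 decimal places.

Per-group SEs: s₁/√n₁ = 9/√148 = 0.7398, s₂/√n₂ = 11/√105 = 1.0735.
Unpooled SE of the difference: √(0.54730404 + 1.15240225) = 1.3037.
Margin of error = z* · SE = 1.645 × 1.3037 = 2.1446.
x̄₁ − x̄₂ = 81.6 − 77.2 = 4.4000.
CI: 4.4000 ± 2.1446 = (2.26, 6.54).

(2.26, 6.54)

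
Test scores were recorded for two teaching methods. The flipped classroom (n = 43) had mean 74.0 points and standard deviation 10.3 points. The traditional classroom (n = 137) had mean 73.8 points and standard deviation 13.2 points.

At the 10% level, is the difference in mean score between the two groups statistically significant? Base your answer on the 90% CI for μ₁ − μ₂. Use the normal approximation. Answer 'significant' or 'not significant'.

Standard errors of each mean: 10.3/√43 = 1.5707 and 13.2/√137 = 1.1278.
SE(x̄₁ − x̄₂) = √(1.5707² + 1.1278²) = 1.9337 for independent samples with unequal variances.
With z* = 1.645, the margin is 1.645 × 1.9337 = 3.1809.
x̄₁ − x̄₂ = 74.0 − 73.8 = 0.2000; the interval is 0.2000 ± 3.1809 = (-2.9809, 3.3809).
The interval (-2.9809, 3.3809) contains 0, so the difference is not significant.

not significant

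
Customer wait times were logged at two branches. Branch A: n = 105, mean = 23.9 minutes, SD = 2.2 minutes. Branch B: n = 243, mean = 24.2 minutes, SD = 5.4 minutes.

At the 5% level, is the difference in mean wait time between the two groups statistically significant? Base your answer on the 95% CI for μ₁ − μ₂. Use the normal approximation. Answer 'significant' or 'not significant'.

SE₁ = s₁/√n₁ = 2.2/√105 = 0.2147; SE₂ = 5.4/√243 = 0.3464.
Independent samples, unequal variances: SE_diff = √(SE₁² + SE₂²) = √(0.04609609 + 0.11999296) = 0.4075.
z* = 1.960, so margin of error = 1.960 × 0.4075 = 0.7987.
Difference in means = 23.9 − 24.2 = -0.3000.
-0.3000 ± 0.7987 → (-1.0987, 0.4987).
The interval (-1.0987, 0.4987) contains 0, so the difference is not significant.

not significant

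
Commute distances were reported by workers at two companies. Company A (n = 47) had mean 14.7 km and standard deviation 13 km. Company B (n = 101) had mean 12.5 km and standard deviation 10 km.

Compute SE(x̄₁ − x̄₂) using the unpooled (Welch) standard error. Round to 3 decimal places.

SE₁ = s₁/√n₁ = 13/√47 = 1.8962; SE₂ = 10/√101 = 0.9950.
Independent samples, unequal variances: SE_diff = √(SE₁² + SE₂²) = √(3.59557444 + 0.990025) = 2.1414.

2.141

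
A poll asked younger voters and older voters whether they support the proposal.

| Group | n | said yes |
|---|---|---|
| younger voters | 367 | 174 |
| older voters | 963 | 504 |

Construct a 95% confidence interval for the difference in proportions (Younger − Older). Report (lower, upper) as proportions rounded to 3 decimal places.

First, p̂₁ = 174/367 = 0.4741; p̂₂ = 504/963 = 0.5234.
The two standard errors are √(0.4741×0.5259/367) = 0.02606 and √(0.5234×0.4766/963) = 0.01609.
Because the samples are independent, SE_diff = √(0.02606² + 0.01609²) = 0.03063.
Using z* = 1.960 for 95%, ME = 1.960 × 0.03063 = 0.06003.
p̂₁ − p̂₂ = -0.0493; interval -0.0493 ± 0.06003 gives (-0.109, 0.011).

(-0.109, 0.011)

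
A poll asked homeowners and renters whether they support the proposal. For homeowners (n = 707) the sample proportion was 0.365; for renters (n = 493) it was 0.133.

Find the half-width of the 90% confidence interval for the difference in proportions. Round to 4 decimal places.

0.0390

Each SE is √(p̂(1−p̂)/n): √(0.3650·0.6350/707) = 0.01811 and √(0.1330·0.8670/493) = 0.01529.
SE(p̂₁ − p̂₂) = √(SE₁² + SE₂²) = √(0.0003279721 + 0.0002337841) = 0.02370, since the two samples are independent.
At 90% confidence z* = 1.645; margin = 1.645 × 0.02370 = 0.03899.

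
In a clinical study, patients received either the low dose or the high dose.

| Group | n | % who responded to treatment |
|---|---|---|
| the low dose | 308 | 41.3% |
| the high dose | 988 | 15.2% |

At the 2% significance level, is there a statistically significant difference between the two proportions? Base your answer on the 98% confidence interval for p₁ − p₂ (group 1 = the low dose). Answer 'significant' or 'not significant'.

significant

SE₁ = √(p̂₁(1−p̂₁)/n₁) = √(0.4130·0.5870/308) = 0.02806; SE₂ = √(0.1520·0.8480/988) = 0.01142.
Independent samples: SE of the difference = √(SE₁² + SE₂²) = √(0.0007873636 + 0.0001304164) = 0.03029.
z* for 98% confidence is 2.326, so the margin of error is 2.326 × 0.03029 = 0.07045.
Point estimate p̂₁ − p̂₂ = 0.4130 − 0.1520 = 0.2610.
0.2610 ± 0.07045 → (0.19055, 0.33145).
The interval (0.19055, 0.33145) does not contain 0, so the difference is significant.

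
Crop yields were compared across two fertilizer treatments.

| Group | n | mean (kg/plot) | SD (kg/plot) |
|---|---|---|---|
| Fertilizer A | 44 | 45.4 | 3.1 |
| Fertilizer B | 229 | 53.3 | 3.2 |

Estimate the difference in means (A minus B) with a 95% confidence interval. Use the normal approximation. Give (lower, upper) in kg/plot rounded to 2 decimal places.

(-8.91, -6.89)

Per-group SEs: s₁/√n₁ = 3.1/√44 = 0.4673, s₂/√n₂ = 3.2/√229 = 0.2115.
Unpooled SE of the difference: √(0.21836929 + 0.04473225) = 0.5129.
Margin of error = z* · SE = 1.960 × 0.5129 = 1.0053.
x̄₁ − x̄₂ = 45.4 − 53.3 = -7.9000.
CI: -7.9000 ± 1.0053 = (-8.91, -6.89).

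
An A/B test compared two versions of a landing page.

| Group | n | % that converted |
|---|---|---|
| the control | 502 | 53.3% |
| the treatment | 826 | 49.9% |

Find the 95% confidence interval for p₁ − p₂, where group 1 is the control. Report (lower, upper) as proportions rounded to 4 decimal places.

(-0.0214, 0.0894)

The two standard errors are √(0.5330×0.4670/502) = 0.02227 and √(0.4990×0.5010/826) = 0.01740.
Because the samples are independent, SE_diff = √(0.02227² + 0.01740²) = 0.02826.
Using z* = 1.960 for 95%, ME = 1.960 × 0.02826 = 0.05539.
p̂₁ − p̂₂ = 0.0340; interval 0.0340 ± 0.05539 gives (-0.0214, 0.0894).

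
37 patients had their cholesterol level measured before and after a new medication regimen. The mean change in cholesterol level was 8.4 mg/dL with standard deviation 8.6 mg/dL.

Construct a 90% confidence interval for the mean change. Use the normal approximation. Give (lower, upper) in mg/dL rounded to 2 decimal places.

(6.07, 10.73)

This is a matched-pairs design, so SE = s_d/√n = 8.6/√37 = 1.4138.
Margin = 1.645 × 1.4138 = 2.3257; the interval is 8.4 ± 2.3257 = (6.07, 10.73).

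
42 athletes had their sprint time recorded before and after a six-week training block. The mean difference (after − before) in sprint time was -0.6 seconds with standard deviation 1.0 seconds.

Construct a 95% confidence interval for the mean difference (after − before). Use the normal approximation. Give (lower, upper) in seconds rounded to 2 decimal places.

Paired design: SE = s_d/√n = 1.0/√42 = 0.1543.
z* = 1.960; margin of error = 1.960 × 0.1543 = 0.3024.
-0.6 ± 0.3024 → (-0.90, -0.30).

(-0.90, -0.30)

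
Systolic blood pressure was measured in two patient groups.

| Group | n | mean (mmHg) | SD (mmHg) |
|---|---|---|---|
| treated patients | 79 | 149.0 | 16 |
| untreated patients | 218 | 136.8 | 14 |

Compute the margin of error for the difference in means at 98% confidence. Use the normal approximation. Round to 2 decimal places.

Per-group SEs: s₁/√n₁ = 16/√79 = 1.8001, s₂/√n₂ = 14/√218 = 0.9482.
Unpooled SE of the difference: √(3.24036001 + 0.89908324) = 2.0346.
Margin of error = z* · SE = 2.326 × 2.0346 = 4.7325.

4.73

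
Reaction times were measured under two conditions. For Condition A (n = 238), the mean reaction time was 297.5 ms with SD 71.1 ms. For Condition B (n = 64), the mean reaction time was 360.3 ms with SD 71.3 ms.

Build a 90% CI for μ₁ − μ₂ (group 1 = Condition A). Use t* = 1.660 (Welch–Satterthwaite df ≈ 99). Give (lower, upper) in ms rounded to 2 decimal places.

(-79.46, -46.14)

Per-group SEs: s₁/√n₁ = 71.1/√238 = 4.6087, s₂/√n₂ = 71.3/√64 = 8.9125.
Unpooled SE of the difference: √(21.24011569 + 79.43265625) = 10.0336.
Margin of error = t* · SE = 1.660 × 10.0336 = 16.6558.
x̄₁ − x̄₂ = 297.5 − 360.3 = -62.8000.
CI: -62.8000 ± 16.6558 = (-79.46, -46.14).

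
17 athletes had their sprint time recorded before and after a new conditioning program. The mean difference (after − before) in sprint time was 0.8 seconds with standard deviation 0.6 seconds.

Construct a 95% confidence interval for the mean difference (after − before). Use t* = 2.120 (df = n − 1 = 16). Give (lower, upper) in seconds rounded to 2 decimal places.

(0.49, 1.11)

Paired design: SE = s_d/√n = 0.6/√17 = 0.1455.
t* = 2.120; margin of error = 2.120 × 0.1455 = 0.3085.
0.8 ± 0.3085 → (0.49, 1.11).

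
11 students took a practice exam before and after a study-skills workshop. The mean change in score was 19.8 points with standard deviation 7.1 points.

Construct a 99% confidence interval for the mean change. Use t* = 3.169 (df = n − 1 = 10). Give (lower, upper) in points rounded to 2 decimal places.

(13.02, 26.58)

Paired design: SE = s_d/√n = 7.1/√11 = 2.1407.
t* = 3.169; margin of error = 3.169 × 2.1407 = 6.7839.
19.8 ± 6.7839 → (13.02, 26.58).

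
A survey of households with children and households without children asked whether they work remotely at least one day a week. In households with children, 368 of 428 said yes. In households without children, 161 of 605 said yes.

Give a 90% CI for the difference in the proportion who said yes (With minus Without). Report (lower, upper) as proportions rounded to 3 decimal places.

p̂₁ = 368/428 = 0.8598 and p̂₂ = 161/605 = 0.2661.
SE₁ = √(p̂₁(1−p̂₁)/n₁) = √(0.8598·0.1402/428) = 0.01678; SE₂ = √(0.2661·0.7339/605) = 0.01797.
Independent samples: SE of the difference = √(SE₁² + SE₂²) = √(0.0002815684 + 0.0003229209) = 0.02459.
z* for 90% confidence is 1.645, so the margin of error is 1.645 × 0.02459 = 0.04045.
Point estimate p̂₁ − p̂₂ = 0.8598 − 0.2661 = 0.5937.
0.5937 ± 0.04045 → (0.553, 0.634).

(0.553, 0.634)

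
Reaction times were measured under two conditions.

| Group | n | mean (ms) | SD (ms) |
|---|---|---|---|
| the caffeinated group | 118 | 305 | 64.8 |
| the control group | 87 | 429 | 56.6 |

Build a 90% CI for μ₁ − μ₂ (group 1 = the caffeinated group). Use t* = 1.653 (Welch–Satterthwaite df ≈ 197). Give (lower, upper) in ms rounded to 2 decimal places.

(-138.07, -109.93)

SE₁ = s₁/√n₁ = 64.8/√118 = 5.9653; SE₂ = 56.6/√87 = 6.0682.
Independent samples, unequal variances: SE_diff = √(SE₁² + SE₂²) = √(35.58480409 + 36.82305124) = 8.5093.
t* = 1.653, so margin of error = 1.653 × 8.5093 = 14.0659.
Difference in means = 305 − 429 = -124.0000.
-124.0000 ± 14.0659 → (-138.07, -109.93).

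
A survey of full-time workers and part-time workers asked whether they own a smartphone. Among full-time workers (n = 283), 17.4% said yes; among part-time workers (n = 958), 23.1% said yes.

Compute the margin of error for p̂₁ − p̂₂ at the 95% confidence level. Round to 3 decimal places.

SE₁ = √(p̂₁(1−p̂₁)/n₁) = √(0.1740·0.8260/283) = 0.02254; SE₂ = √(0.2310·0.7690/958) = 0.01362.
Independent samples: SE of the difference = √(SE₁² + SE₂²) = √(0.0005080516 + 0.0001855044) = 0.02634.
z* for 95% confidence is 1.960, so the margin of error is 1.960 × 0.02634 = 0.05163.

0.052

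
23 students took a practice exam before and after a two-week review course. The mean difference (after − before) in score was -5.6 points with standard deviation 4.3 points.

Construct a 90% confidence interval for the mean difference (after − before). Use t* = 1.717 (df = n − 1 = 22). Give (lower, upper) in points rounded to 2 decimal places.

This is a matched-pairs design, so SE = s_d/√n = 4.3/√23 = 0.8966.
Margin = 1.717 × 0.8966 = 1.5395; the interval is -5.6 ± 1.5395 = (-7.14, -4.06).

(-7.14, -4.06)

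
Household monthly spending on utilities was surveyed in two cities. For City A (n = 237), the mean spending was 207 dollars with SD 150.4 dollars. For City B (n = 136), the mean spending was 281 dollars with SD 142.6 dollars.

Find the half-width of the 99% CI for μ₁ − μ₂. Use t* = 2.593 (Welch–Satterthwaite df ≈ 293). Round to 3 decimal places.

Standard errors of each mean: 150.4/√237 = 9.7695 and 142.6/√136 = 12.2278.
SE(x̄₁ − x̄₂) = √(9.7695² + 12.2278²) = 15.6513 for independent samples with unequal variances.
With t* = 2.593, the margin is 2.593 × 15.6513 = 40.5838.

40.584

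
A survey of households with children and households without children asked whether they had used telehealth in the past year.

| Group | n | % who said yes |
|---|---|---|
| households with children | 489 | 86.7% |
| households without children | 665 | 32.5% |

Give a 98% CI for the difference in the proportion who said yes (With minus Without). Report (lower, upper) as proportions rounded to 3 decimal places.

(0.487, 0.597)

The two standard errors are √(0.8670×0.1330/489) = 0.01536 and √(0.3250×0.6750/665) = 0.01816.
Because the samples are independent, SE_diff = √(0.01536² + 0.01816²) = 0.02378.
Using z* = 2.326 for 98%, ME = 2.326 × 0.02378 = 0.05531.
p̂₁ − p̂₂ = 0.5420; interval 0.5420 ± 0.05531 gives (0.487, 0.597).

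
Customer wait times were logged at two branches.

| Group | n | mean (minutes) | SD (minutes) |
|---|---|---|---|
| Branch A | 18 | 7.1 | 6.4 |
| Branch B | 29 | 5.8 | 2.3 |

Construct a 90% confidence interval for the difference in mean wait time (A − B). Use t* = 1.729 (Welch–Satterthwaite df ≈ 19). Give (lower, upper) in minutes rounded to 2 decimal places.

(-1.41, 4.01)

Standard errors of each mean: 6.4/√18 = 1.5085 and 2.3/√29 = 0.4271.
SE(x̄₁ − x̄₂) = √(1.5085² + 0.4271²) = 1.5678 for independent samples with unequal variances.
With t* = 1.729, the margin is 1.729 × 1.5678 = 2.7107.
x̄₁ − x̄₂ = 7.1 − 5.8 = 1.3000; the interval is 1.3000 ± 2.7107 = (-1.41, 4.01).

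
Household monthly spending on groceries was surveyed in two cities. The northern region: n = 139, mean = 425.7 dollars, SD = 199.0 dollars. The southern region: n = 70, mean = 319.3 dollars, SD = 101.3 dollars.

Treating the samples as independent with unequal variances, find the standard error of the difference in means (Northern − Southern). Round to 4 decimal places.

20.7725

Per-group SEs: s₁/√n₁ = 199.0/√139 = 16.8790, s₂/√n₂ = 101.3/√70 = 12.1077.
Unpooled SE of the difference: √(284.900641 + 146.59639929) = 20.7725.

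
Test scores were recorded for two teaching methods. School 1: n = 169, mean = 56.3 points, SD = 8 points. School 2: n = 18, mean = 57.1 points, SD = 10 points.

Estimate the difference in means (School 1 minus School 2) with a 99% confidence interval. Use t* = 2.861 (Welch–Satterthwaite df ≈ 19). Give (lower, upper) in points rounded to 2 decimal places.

SE₁ = s₁/√n₁ = 8/√169 = 0.6154; SE₂ = 10/√18 = 2.3570.
Independent samples, unequal variances: SE_diff = √(SE₁² + SE₂²) = √(0.37871716 + 5.555449) = 2.4360.
t* = 2.861, so margin of error = 2.861 × 2.4360 = 6.9694.
Difference in means = 56.3 − 57.1 = -0.8000.
-0.8000 ± 6.9694 → (-7.77, 6.17).

(-7.77, 6.17)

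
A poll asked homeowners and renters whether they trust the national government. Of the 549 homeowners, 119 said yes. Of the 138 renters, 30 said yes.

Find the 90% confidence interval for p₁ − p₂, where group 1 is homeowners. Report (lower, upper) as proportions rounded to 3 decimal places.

(-0.065, 0.064)

First, p̂₁ = 119/549 = 0.2168; p̂₂ = 30/138 = 0.2174.
The two standard errors are √(0.2168×0.7832/549) = 0.01759 and √(0.2174×0.7826/138) = 0.03511.
Because the samples are independent, SE_diff = √(0.01759² + 0.03511²) = 0.03927.
Using z* = 1.645 for 90%, ME = 1.645 × 0.03927 = 0.06460.
p̂₁ − p̂₂ = -0.0006; interval -0.0006 ± 0.06460 gives (-0.065, 0.064).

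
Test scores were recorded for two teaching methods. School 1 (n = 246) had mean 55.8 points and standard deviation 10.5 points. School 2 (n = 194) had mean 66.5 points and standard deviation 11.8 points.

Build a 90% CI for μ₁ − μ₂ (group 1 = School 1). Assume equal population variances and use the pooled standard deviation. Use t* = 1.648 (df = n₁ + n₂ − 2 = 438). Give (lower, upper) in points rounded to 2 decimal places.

Pooled variance s_p² = [245·10.5² + 193·11.8²] / (246+194−2) = 123.0241, so s_p = 11.0916.
SE_diff = s_p·√(1/n₁ + 1/n₂) = 11.0916·√(1/246 + 1/194) = 1.0650.
t* = 1.648; margin = 1.648 × 1.0650 = 1.7551.
Difference = 55.8 − 66.5 = -10.7000.
-10.7000 ± 1.7551 → (-12.46, -8.94).

(-12.46, -8.94)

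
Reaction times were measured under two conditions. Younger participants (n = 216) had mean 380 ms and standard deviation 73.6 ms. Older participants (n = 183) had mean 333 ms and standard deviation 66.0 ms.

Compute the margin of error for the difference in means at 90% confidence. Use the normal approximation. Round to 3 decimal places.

SE₁ = s₁/√n₁ = 73.6/√216 = 5.0078; SE₂ = 66.0/√183 = 4.8789.
Independent samples, unequal variances: SE_diff = √(SE₁² + SE₂²) = √(25.07806084 + 23.80366521) = 6.9915.
z* = 1.645, so margin of error = 1.645 × 6.9915 = 11.5010.

11.501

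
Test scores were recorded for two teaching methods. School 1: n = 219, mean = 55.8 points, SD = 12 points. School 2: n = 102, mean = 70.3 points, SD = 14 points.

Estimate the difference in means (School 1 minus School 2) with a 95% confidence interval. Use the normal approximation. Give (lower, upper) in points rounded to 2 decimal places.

Standard errors of each mean: 12/√219 = 0.8109 and 14/√102 = 1.3862.
SE(x̄₁ − x̄₂) = √(0.8109² + 1.3862²) = 1.6060 for independent samples with unequal variances.
With z* = 1.960, the margin is 1.960 × 1.6060 = 3.1478.
x̄₁ − x̄₂ = 55.8 − 70.3 = -14.5000; the interval is -14.5000 ± 3.1478 = (-17.65, -11.35).

(-17.65, -11.35)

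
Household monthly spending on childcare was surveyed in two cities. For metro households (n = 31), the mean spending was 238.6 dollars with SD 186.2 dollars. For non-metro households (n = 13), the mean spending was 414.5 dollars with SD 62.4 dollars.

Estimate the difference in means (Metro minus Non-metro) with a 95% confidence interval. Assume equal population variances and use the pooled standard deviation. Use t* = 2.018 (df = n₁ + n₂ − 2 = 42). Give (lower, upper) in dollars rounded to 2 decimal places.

s_p = √[((n₁−1)s₁² + (n₂−1)s₂²)/(n₁+n₂−2)] = √[(30·186.2² + 12·62.4²)/42] = 160.8636.
SE = 160.8636·√(1/31 + 1/13) = 53.1535.
With t* = 2.018, margin = 2.018 × 53.1535 = 107.2638.
x̄₁ − x̄₂ = 238.6 − 414.5 = -175.9000; interval -175.9000 ± 107.2638 = (-283.16, -68.64).

(-283.16, -68.64)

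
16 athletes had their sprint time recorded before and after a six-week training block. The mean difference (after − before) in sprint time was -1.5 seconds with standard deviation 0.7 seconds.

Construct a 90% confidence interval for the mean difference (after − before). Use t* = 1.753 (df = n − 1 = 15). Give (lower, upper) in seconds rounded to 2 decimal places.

(-1.81, -1.19)

Paired design: SE = s_d/√n = 0.7/√16 = 0.1750.
t* = 1.753; margin of error = 1.753 × 0.1750 = 0.3068.
-1.5 ± 0.3068 → (-1.81, -1.19).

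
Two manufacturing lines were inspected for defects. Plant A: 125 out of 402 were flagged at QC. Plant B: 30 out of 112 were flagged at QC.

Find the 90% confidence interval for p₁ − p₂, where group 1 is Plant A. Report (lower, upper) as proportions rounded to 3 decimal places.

p̂₁ = 125/402 = 0.3109 and p̂₂ = 30/112 = 0.2679.
SE₁ = √(p̂₁(1−p̂₁)/n₁) = √(0.3109·0.6891/402) = 0.02309; SE₂ = √(0.2679·0.7321/112) = 0.04185.
Independent samples: SE of the difference = √(SE₁² + SE₂²) = √(0.0005331481 + 0.0017514225) = 0.04780.
z* for 90% confidence is 1.645, so the margin of error is 1.645 × 0.04780 = 0.07863.
Point estimate p̂₁ − p̂₂ = 0.3109 − 0.2679 = 0.0430.
0.0430 ± 0.07863 → (-0.036, 0.122).

(-0.036, 0.122)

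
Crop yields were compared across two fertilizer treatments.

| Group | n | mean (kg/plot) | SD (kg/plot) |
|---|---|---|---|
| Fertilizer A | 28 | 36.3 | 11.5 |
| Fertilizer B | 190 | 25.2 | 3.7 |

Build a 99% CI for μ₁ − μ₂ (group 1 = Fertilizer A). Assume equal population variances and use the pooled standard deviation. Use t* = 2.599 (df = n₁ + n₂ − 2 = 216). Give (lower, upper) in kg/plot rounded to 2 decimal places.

(8.29, 13.91)

Pooled variance s_p² = [27·11.5² + 189·3.7²] / (28+190−2) = 28.5100, so s_p = 5.3395.
SE_diff = s_p·√(1/n₁ + 1/n₂) = 5.3395·√(1/28 + 1/190) = 1.0809.
t* = 2.599; margin = 2.599 × 1.0809 = 2.8093.
Difference = 36.3 − 25.2 = 11.1000.
11.1000 ± 2.8093 → (8.29, 13.91).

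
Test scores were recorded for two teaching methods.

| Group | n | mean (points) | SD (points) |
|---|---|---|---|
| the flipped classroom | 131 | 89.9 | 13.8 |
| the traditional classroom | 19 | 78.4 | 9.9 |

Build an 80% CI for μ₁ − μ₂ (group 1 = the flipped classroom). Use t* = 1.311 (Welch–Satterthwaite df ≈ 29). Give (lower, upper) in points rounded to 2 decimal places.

Per-group SEs: s₁/√n₁ = 13.8/√131 = 1.2057, s₂/√n₂ = 9.9/√19 = 2.2712.
Unpooled SE of the difference: √(1.45371249 + 5.15834944) = 2.5714.
Margin of error = t* · SE = 1.311 × 2.5714 = 3.3711.
x̄₁ − x̄₂ = 89.9 − 78.4 = 11.5000.
CI: 11.5000 ± 3.3711 = (8.13, 14.87).

(8.13, 14.87)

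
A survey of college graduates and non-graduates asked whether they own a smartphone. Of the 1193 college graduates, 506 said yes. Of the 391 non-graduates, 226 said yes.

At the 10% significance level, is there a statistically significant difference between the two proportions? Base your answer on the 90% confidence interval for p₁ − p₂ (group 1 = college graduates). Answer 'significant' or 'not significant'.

Sample proportions: 506/1193 = 0.4241, 226/391 = 0.5780.
Each SE is √(p̂(1−p̂)/n): √(0.4241·0.5759/1193) = 0.01431 and √(0.5780·0.4220/391) = 0.02498.
SE(p̂₁ − p̂₂) = √(SE₁² + SE₂²) = √(0.0002047761 + 0.0006240004) = 0.02879, since the two samples are independent.
At 90% confidence z* = 1.645; margin = 1.645 × 0.02879 = 0.04736.
The difference is 0.4241 − 0.5780 = -0.1539, so the interval is -0.1539 ± 0.04736 = (-0.20126, -0.10654).
The interval (-0.20126, -0.10654) does not contain 0, so the difference is significant.

significant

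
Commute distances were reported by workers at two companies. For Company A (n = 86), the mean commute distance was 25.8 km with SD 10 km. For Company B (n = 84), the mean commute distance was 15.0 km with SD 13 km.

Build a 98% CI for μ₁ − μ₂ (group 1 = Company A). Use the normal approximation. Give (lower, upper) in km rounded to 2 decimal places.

(6.66, 14.94)

SE₁ = s₁/√n₁ = 10/√86 = 1.0783; SE₂ = 13/√84 = 1.4184.
Independent samples, unequal variances: SE_diff = √(SE₁² + SE₂²) = √(1.16273089 + 2.01185856) = 1.7817.
z* = 2.326, so margin of error = 2.326 × 1.7817 = 4.1442.
Difference in means = 25.8 − 15.0 = 10.8000.
10.8000 ± 4.1442 → (6.66, 14.94).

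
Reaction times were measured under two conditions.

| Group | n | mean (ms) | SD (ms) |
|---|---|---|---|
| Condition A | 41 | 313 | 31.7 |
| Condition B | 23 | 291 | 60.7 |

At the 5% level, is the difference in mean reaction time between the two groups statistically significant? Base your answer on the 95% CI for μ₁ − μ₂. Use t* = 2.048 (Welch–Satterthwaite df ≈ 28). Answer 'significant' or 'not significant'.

not significant

Per-group SEs: s₁/√n₁ = 31.7/√41 = 4.9507, s₂/√n₂ = 60.7/√23 = 12.6568.
Unpooled SE of the difference: √(24.50943049 + 160.19458624) = 13.5906.
Margin of error = t* · SE = 2.048 × 13.5906 = 27.8335.
x̄₁ − x̄₂ = 313 − 291 = 22.0000.
CI: 22.0000 ± 27.8335 = (-5.8335, 49.8335).
The interval (-5.8335, 49.8335) contains 0, so the difference is not significant.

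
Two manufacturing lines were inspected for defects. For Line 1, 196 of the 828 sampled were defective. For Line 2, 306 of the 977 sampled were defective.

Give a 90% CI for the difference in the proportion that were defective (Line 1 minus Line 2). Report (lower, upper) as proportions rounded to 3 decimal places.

p̂₁ = 196/828 = 0.2367 and p̂₂ = 306/977 = 0.3132.
SE₁ = √(p̂₁(1−p̂₁)/n₁) = √(0.2367·0.7633/828) = 0.01477; SE₂ = √(0.3132·0.6868/977) = 0.01484.
Independent samples: SE of the difference = √(SE₁² + SE₂²) = √(0.0002181529 + 0.0002202256) = 0.02094.
z* for 90% confidence is 1.645, so the margin of error is 1.645 × 0.02094 = 0.03445.
Point estimate p̂₁ − p̂₂ = 0.2367 − 0.3132 = -0.0765.
-0.0765 ± 0.03445 → (-0.111, -0.042).

(-0.111, -0.042)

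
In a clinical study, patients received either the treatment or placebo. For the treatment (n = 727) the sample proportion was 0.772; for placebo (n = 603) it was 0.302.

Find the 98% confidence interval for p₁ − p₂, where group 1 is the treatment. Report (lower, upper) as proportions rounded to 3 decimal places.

(0.413, 0.527)

The two standard errors are √(0.7720×0.2280/727) = 0.01556 and √(0.3020×0.6980/603) = 0.01870.
Because the samples are independent, SE_diff = √(0.01556² + 0.01870²) = 0.02433.
Using z* = 2.326 for 98%, ME = 2.326 × 0.02433 = 0.05659.
p̂₁ − p̂₂ = 0.4700; interval 0.4700 ± 0.05659 gives (0.413, 0.527).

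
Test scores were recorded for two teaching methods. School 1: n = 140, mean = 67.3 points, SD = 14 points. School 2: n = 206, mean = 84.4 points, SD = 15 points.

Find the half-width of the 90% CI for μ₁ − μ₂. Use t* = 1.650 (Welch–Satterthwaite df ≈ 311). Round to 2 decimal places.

Standard errors of each mean: 14/√140 = 1.1832 and 15/√206 = 1.0451.
SE(x̄₁ − x̄₂) = √(1.1832² + 1.0451²) = 1.5787 for independent samples with unequal variances.
With t* = 1.650, the margin is 1.650 × 1.5787 = 2.6049.

2.60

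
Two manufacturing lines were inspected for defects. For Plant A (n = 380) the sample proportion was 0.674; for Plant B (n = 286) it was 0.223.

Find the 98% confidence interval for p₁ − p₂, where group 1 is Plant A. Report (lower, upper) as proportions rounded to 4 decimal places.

(0.3710, 0.5310)

The two standard errors are √(0.6740×0.3260/380) = 0.02405 and √(0.2230×0.7770/286) = 0.02461.
Because the samples are independent, SE_diff = √(0.02405² + 0.02461²) = 0.03441.
Using z* = 2.326 for 98%, ME = 2.326 × 0.03441 = 0.08004.
p̂₁ − p̂₂ = 0.4510; interval 0.4510 ± 0.08004 gives (0.3710, 0.5310).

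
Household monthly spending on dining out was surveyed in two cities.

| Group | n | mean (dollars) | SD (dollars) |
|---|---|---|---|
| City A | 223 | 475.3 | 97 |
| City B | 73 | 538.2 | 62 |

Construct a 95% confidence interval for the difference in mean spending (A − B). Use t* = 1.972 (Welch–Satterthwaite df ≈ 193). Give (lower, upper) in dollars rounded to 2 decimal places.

SE₁ = s₁/√n₁ = 97/√223 = 6.4956; SE₂ = 62/√73 = 7.2566.
Independent samples, unequal variances: SE_diff = √(SE₁² + SE₂²) = √(42.19281936 + 52.65824356) = 9.7392.
t* = 1.972, so margin of error = 1.972 × 9.7392 = 19.2057.
Difference in means = 475.3 − 538.2 = -62.9000.
-62.9000 ± 19.2057 → (-82.11, -43.69).

(-82.11, -43.69)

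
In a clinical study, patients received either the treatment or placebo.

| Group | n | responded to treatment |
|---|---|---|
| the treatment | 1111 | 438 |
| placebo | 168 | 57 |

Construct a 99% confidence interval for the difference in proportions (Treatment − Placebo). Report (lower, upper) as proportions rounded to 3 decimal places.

First, p̂₁ = 438/1111 = 0.3942; p̂₂ = 57/168 = 0.3393.
The two standard errors are √(0.3942×0.6058/1111) = 0.01466 and √(0.3393×0.6607/168) = 0.03653.
Because the samples are independent, SE_diff = √(0.01466² + 0.03653²) = 0.03936.
Using z* = 2.576 for 99%, ME = 2.576 × 0.03936 = 0.10139.
p̂₁ − p̂₂ = 0.0549; interval 0.0549 ± 0.10139 gives (-0.046, 0.156).

(-0.046, 0.156)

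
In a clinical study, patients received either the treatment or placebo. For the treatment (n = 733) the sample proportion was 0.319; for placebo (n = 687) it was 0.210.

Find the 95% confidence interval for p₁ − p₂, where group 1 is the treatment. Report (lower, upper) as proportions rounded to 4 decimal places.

Each SE is √(p̂(1−p̂)/n): √(0.3190·0.6810/733) = 0.01722 and √(0.2100·0.7900/687) = 0.01554.
SE(p̂₁ − p̂₂) = √(SE₁² + SE₂²) = √(0.0002965284 + 0.0002414916) = 0.02320, since the two samples are independent.
At 95% confidence z* = 1.960; margin = 1.960 × 0.02320 = 0.04547.
The difference is 0.3190 − 0.2100 = 0.1090, so the interval is 0.1090 ± 0.04547 = (0.0635, 0.1545).

(0.0635, 0.1545)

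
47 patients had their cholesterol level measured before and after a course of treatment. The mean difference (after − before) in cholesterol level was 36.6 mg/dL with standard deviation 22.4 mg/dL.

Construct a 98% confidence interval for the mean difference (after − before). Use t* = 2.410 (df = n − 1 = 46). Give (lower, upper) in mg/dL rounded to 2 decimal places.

Paired design: SE = s_d/√n = 22.4/√47 = 3.2674.
t* = 2.410; margin of error = 2.410 × 3.2674 = 7.8744.
36.6 ± 7.8744 → (28.73, 44.47).

(28.73, 44.47)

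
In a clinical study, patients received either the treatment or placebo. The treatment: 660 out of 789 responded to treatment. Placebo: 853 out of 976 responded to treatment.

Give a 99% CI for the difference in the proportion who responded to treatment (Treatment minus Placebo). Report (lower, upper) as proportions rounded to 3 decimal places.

First, p̂₁ = 660/789 = 0.8365; p̂₂ = 853/976 = 0.8740.
The two standard errors are √(0.8365×0.1635/789) = 0.01317 and √(0.8740×0.1260/976) = 0.01062.
Because the samples are independent, SE_diff = √(0.01317² + 0.01062²) = 0.01692.
Using z* = 2.576 for 99%, ME = 2.576 × 0.01692 = 0.04359.
p̂₁ − p̂₂ = -0.0375; interval -0.0375 ± 0.04359 gives (-0.081, 0.006).

(-0.081, 0.006)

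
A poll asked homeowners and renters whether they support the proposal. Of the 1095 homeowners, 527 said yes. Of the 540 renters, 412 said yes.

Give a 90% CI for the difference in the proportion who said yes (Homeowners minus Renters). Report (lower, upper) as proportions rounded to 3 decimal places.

(-0.321, -0.243)

Sample proportions: 527/1095 = 0.4813, 412/540 = 0.7630.
Each SE is √(p̂(1−p̂)/n): √(0.4813·0.5187/1095) = 0.01510 and √(0.7630·0.2370/540) = 0.01830.
SE(p̂₁ − p̂₂) = √(SE₁² + SE₂²) = √(0.00022801 + 0.00033489) = 0.02373, since the two samples are independent.
At 90% confidence z* = 1.645; margin = 1.645 × 0.02373 = 0.03904.
The difference is 0.4813 − 0.7630 = -0.2817, so the interval is -0.2817 ± 0.03904 = (-0.321, -0.243).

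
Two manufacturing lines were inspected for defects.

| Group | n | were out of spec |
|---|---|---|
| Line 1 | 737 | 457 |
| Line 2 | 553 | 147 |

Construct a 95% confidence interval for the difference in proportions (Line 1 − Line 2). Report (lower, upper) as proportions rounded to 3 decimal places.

(0.303, 0.405)

First, p̂₁ = 457/737 = 0.6201; p̂₂ = 147/553 = 0.2658.
The two standard errors are √(0.6201×0.3799/737) = 0.01788 and √(0.2658×0.7342/553) = 0.01879.
Because the samples are independent, SE_diff = √(0.01788² + 0.01879²) = 0.02594.
Using z* = 1.960 for 95%, ME = 1.960 × 0.02594 = 0.05084.
p̂₁ − p̂₂ = 0.3543; interval 0.3543 ± 0.05084 gives (0.303, 0.405).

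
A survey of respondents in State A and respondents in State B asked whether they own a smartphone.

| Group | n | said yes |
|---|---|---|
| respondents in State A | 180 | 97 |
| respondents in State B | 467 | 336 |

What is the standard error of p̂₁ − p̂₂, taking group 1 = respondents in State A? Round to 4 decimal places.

0.0426

Sample proportions: 97/180 = 0.5389, 336/467 = 0.7195.
Each SE is √(p̂(1−p̂)/n): √(0.5389·0.4611/180) = 0.03715 and √(0.7195·0.2805/467) = 0.02079.
SE(p̂₁ − p̂₂) = √(SE₁² + SE₂²) = √(0.0013801225 + 0.0004322241) = 0.04257, since the two samples are independent.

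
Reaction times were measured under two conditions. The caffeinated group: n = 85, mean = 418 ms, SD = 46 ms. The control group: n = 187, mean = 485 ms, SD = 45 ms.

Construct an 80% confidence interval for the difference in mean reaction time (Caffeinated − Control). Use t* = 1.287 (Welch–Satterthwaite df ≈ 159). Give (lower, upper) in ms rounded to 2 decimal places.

(-74.69, -59.31)

Per-group SEs: s₁/√n₁ = 46/√85 = 4.9894, s₂/√n₂ = 45/√187 = 3.2907.
Unpooled SE of the difference: √(24.89411236 + 10.82870649) = 5.9769.
Margin of error = t* · SE = 1.287 × 5.9769 = 7.6923.
x̄₁ − x̄₂ = 418 − 485 = -67.0000.
CI: -67.0000 ± 7.6923 = (-74.69, -59.31).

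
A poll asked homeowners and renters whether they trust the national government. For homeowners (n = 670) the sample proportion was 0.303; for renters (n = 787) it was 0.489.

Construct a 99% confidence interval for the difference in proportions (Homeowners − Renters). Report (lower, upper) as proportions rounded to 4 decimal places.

Each SE is √(p̂(1−p̂)/n): √(0.3030·0.6970/670) = 0.01775 and √(0.4890·0.5110/787) = 0.01782.
SE(p̂₁ − p̂₂) = √(SE₁² + SE₂²) = √(0.0003150625 + 0.0003175524) = 0.02515, since the two samples are independent.
At 99% confidence z* = 2.576; margin = 2.576 × 0.02515 = 0.06479.
The difference is 0.3030 − 0.4890 = -0.1860, so the interval is -0.1860 ± 0.06479 = (-0.2508, -0.1212).

(-0.2508, -0.1212)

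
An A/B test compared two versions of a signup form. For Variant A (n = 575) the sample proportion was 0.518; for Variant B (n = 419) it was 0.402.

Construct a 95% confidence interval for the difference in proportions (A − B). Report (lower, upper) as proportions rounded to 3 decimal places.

Each SE is √(p̂(1−p̂)/n): √(0.5180·0.4820/575) = 0.02084 and √(0.4020·0.5980/419) = 0.02395.
SE(p̂₁ − p̂₂) = √(SE₁² + SE₂²) = √(0.0004343056 + 0.0005736025) = 0.03175, since the two samples are independent.
At 95% confidence z* = 1.960; margin = 1.960 × 0.03175 = 0.06223.
The difference is 0.5180 − 0.4020 = 0.1160, so the interval is 0.1160 ± 0.06223 = (0.054, 0.178).

(0.054, 0.178)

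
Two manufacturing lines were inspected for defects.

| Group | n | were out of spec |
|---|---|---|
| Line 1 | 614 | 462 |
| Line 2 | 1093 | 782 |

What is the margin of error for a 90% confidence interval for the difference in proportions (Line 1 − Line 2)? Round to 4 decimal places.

0.0364

Sample proportions: 462/614 = 0.7524, 782/1093 = 0.7155.
Each SE is √(p̂(1−p̂)/n): √(0.7524·0.2476/614) = 0.01742 and √(0.7155·0.2845/1093) = 0.01365.
SE(p̂₁ − p̂₂) = √(SE₁² + SE₂²) = √(0.0003034564 + 0.0001863225) = 0.02213, since the two samples are independent.
At 90% confidence z* = 1.645; margin = 1.645 × 0.02213 = 0.03640.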